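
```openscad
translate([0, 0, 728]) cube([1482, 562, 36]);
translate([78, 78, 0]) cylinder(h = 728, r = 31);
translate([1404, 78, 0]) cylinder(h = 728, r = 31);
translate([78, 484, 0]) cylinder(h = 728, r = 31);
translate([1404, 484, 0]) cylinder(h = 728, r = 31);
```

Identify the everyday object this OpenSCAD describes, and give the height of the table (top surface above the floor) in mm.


A table. The table height is 764 mm.

A 1482×562×36 slab sits at z = 728 on four Ø62 mm round legs — a table. The top surface is at 728 + 36 = 764 mm.


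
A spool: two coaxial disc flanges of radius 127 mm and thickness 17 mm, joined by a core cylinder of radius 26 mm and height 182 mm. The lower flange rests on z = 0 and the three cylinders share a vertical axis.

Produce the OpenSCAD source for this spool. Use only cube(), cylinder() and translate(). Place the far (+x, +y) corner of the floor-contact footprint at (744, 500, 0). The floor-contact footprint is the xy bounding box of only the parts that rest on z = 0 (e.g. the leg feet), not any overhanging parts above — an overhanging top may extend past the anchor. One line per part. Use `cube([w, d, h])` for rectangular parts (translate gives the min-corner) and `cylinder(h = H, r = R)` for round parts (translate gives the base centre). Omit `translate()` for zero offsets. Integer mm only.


translate([617, 373, 0]) cylinder(h = 17, r = 127);
translate([617, 373, 17]) cylinder(h = 182, r = 26);
translate([617, 373, 199]) cylinder(h = 17, r = 127);


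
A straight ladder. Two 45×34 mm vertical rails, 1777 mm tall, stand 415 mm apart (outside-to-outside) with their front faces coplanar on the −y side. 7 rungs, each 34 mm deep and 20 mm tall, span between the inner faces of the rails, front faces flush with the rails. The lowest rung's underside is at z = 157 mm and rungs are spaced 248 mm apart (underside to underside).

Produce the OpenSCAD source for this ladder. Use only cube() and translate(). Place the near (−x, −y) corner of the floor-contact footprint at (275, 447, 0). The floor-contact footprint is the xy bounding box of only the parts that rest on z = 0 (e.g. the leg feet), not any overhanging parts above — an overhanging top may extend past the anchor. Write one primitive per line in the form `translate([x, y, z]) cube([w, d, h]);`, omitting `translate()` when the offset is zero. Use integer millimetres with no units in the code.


translate([275, 447, 0]) cube([45, 34, 1777]);
translate([645, 447, 0]) cube([45, 34, 1777]);
translate([320, 447, 157]) cube([325, 34, 20]);
translate([320, 447, 405]) cube([325, 34, 20]);
translate([320, 447, 653]) cube([325, 34, 20]);
translate([320, 447, 901]) cube([325, 34, 20]);
translate([320, 447, 1149]) cube([325, 34, 20]);
translate([320, 447, 1397]) cube([325, 34, 20]);
translate([320, 447, 1645]) cube([325, 34, 20]);


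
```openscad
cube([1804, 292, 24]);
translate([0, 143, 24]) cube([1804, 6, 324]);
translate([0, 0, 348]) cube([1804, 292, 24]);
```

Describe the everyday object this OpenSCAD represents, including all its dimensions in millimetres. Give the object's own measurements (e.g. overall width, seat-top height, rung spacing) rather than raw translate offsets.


An I-beam lying along x, 1804 mm long. Overall section height 372 mm. Two flanges 292 mm wide (y) and 24 mm thick, one on the floor and one at the top; a web 6 mm thick runs between them, centred on the flange width.


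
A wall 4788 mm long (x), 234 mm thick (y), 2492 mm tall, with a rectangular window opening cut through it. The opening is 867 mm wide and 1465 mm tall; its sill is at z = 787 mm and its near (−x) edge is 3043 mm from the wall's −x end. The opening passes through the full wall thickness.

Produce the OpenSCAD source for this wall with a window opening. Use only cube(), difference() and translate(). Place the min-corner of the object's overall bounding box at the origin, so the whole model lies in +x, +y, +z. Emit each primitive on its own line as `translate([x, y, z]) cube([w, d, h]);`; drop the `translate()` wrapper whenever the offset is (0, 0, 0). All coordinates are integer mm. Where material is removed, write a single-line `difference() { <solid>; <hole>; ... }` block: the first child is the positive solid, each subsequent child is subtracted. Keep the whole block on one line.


difference() { cube([4788, 234, 2492]); translate([3043, 0, 787]) cube([867, 234, 1465]); }


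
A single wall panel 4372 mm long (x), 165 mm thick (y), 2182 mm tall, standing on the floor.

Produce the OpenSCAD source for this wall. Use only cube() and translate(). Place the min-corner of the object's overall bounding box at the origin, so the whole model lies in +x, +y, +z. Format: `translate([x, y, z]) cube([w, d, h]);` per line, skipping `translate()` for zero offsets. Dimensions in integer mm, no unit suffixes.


cube([4372, 165, 2182]);


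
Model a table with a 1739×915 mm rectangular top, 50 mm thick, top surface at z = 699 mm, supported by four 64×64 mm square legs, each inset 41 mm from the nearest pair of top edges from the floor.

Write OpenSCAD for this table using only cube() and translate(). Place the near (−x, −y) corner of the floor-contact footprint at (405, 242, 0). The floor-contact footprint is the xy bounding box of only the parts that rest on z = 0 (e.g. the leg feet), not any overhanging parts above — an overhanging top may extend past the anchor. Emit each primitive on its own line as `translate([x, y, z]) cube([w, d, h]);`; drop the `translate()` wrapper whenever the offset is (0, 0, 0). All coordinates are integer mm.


translate([364, 201, 649]) cube([1739, 915, 50]);
translate([405, 242, 0]) cube([64, 64, 649]);
translate([1998, 242, 0]) cube([64, 64, 649]);
translate([405, 1011, 0]) cube([64, 64, 649]);
translate([1998, 1011, 0]) cube([64, 64, 649]);


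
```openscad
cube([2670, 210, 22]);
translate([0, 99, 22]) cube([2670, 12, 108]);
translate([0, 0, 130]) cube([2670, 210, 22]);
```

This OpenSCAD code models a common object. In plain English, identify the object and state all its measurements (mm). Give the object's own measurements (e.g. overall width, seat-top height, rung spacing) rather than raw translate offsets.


An I-beam lying along x, 2670 mm long. Overall section height 152 mm. Two flanges 210 mm wide (y) and 22 mm thick, one on the floor and one at the top; a web 12 mm thick runs between them, centred on the flange width.


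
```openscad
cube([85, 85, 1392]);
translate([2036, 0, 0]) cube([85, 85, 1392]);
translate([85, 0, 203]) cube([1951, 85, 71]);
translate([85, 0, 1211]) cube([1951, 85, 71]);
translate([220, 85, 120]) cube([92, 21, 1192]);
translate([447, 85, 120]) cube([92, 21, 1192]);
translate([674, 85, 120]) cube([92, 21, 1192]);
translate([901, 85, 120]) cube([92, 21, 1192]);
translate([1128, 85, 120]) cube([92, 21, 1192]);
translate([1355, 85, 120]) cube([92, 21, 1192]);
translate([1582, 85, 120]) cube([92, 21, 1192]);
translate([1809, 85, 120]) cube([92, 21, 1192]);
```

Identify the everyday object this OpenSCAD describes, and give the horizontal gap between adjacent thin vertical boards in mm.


A fence section. The picket gap is 135 mm.

Two posts, two rails, 8 pickets — a fence section. Span 1951 mm holds 8 pickets of 92 mm with 9 equal gaps: ⌊(1951 − 8·92) / 9⌋ = 135 mm.


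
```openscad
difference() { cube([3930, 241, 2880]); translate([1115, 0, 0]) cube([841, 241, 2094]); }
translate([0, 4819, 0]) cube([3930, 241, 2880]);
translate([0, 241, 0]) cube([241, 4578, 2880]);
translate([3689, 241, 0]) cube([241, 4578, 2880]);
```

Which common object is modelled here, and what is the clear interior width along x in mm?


A single room. The interior width is 3448 mm.

Four walls enclosing a rectangle with a door in the front wall — a room. Outside width 3930 minus two 241 mm walls gives 3448 mm.


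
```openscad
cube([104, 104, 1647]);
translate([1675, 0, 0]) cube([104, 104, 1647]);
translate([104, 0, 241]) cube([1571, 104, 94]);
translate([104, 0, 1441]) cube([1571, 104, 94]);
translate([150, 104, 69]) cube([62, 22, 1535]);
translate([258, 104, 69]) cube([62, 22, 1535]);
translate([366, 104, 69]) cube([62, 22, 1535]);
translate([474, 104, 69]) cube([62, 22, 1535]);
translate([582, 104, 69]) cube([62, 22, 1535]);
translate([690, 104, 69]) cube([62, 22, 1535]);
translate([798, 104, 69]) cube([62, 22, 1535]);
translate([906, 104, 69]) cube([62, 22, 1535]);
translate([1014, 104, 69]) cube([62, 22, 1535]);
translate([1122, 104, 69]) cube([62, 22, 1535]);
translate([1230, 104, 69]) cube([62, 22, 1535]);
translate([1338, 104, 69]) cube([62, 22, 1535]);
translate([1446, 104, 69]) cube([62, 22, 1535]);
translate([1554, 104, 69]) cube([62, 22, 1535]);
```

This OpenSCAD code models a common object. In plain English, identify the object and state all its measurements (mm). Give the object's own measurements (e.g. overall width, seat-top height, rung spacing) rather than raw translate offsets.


A fence section. Two 104×104 mm posts, 1647 mm tall, stand on the floor with a clear span of 1571 mm between their inner faces. Two horizontal rails of 104×94 mm section span the gap between the posts with their undersides at z = 241 mm and z = 1441 mm, flush with the posts' −y face. 14 pickets, each 62 mm wide, 22 mm thick and 1535 mm tall, are fixed to the +y face of the rails with their bottoms at z = 69 mm, spaced across the span with a 46 mm gap after the −x post and between neighbouring pickets, with 59 mm left before the +x post.


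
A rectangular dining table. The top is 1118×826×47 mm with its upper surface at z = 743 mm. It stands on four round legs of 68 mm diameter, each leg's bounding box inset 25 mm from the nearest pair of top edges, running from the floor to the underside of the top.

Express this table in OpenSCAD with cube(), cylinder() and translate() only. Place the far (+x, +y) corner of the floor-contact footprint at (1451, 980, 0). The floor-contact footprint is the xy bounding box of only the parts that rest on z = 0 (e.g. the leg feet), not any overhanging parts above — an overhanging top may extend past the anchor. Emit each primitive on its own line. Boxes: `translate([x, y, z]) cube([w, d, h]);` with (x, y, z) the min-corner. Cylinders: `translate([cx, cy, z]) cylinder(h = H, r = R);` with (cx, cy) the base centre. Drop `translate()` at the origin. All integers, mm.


translate([358, 179, 696]) cube([1118, 826, 47]);
translate([417, 238, 0]) cylinder(h = 696, r = 34);
translate([1417, 238, 0]) cylinder(h = 696, r = 34);
translate([417, 946, 0]) cylinder(h = 696, r = 34);
translate([1417, 946, 0]) cylinder(h = 696, r = 34);


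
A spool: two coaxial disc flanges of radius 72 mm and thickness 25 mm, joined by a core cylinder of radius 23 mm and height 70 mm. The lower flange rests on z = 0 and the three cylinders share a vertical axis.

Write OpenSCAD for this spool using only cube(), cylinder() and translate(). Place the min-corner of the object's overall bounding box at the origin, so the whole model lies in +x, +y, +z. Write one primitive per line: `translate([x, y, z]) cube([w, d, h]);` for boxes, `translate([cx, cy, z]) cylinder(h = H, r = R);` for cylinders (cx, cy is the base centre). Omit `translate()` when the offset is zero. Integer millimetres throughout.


translate([72, 72, 0]) cylinder(h = 25, r = 72);
translate([72, 72, 25]) cylinder(h = 70, r = 23);
translate([72, 72, 95]) cylinder(h = 25, r = 72);


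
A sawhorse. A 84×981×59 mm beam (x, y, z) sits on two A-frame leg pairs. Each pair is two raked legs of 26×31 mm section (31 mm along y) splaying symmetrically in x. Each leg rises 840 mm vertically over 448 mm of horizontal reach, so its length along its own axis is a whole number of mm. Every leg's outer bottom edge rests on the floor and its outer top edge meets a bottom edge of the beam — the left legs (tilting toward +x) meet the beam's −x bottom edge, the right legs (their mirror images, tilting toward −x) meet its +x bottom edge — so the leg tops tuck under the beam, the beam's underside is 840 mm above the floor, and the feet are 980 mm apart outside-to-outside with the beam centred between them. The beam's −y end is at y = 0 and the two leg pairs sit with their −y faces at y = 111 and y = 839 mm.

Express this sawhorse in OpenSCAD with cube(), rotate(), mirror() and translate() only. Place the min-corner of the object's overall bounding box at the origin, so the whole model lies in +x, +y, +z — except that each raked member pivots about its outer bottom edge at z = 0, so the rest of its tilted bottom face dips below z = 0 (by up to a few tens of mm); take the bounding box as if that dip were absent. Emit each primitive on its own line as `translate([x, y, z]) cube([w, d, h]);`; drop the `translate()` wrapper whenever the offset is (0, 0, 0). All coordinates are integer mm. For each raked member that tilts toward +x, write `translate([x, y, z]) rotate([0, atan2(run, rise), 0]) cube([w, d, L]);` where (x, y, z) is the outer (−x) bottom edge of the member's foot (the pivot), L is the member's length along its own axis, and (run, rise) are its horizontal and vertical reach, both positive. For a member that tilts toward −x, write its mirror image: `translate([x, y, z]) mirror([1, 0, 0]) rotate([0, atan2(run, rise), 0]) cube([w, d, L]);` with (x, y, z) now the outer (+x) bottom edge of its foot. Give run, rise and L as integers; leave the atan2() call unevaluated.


translate([448, 0, 840]) cube([84, 981, 59]);
translate([0, 111, 0]) rotate([0, atan2(448, 840), 0]) cube([26, 31, 952]);
translate([980, 111, 0]) mirror([1, 0, 0]) rotate([0, atan2(448, 840), 0]) cube([26, 31, 952]);
translate([0, 839, 0]) rotate([0, atan2(448, 840), 0]) cube([26, 31, 952]);
translate([980, 839, 0]) mirror([1, 0, 0]) rotate([0, atan2(448, 840), 0]) cube([26, 31, 952]);


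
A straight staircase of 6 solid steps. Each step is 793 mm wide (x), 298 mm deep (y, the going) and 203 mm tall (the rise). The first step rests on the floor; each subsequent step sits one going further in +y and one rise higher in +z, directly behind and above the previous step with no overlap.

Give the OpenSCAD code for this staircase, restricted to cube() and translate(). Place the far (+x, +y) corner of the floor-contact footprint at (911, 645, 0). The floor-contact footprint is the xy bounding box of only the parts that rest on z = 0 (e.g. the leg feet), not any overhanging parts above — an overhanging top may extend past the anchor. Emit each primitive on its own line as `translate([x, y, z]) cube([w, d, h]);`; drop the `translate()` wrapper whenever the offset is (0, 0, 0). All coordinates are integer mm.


translate([118, 347, 0]) cube([793, 298, 203]);
translate([118, 645, 203]) cube([793, 298, 203]);
translate([118, 943, 406]) cube([793, 298, 203]);
translate([118, 1241, 609]) cube([793, 298, 203]);
translate([118, 1539, 812]) cube([793, 298, 203]);
translate([118, 1837, 1015]) cube([793, 298, 203]);


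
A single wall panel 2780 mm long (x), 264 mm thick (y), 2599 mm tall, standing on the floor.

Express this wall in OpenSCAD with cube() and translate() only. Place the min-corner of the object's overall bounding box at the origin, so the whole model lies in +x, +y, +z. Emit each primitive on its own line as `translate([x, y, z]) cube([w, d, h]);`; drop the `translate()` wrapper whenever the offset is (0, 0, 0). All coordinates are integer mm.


cube([2780, 264, 2599]);


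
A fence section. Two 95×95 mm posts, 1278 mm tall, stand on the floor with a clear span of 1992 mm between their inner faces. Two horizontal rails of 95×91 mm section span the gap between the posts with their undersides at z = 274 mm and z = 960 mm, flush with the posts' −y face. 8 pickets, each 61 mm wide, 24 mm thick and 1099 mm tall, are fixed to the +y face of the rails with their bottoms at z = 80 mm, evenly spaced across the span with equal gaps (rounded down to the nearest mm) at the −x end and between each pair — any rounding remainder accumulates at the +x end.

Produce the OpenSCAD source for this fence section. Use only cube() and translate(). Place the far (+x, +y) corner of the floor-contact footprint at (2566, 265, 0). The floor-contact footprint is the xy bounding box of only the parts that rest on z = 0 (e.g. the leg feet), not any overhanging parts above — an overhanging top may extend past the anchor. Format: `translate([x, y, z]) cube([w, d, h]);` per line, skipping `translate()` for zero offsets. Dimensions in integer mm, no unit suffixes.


translate([384, 170, 0]) cube([95, 95, 1278]);
translate([2471, 170, 0]) cube([95, 95, 1278]);
translate([479, 170, 274]) cube([1992, 95, 91]);
translate([479, 170, 960]) cube([1992, 95, 91]);
translate([646, 265, 80]) cube([61, 24, 1099]);
translate([874, 265, 80]) cube([61, 24, 1099]);
translate([1102, 265, 80]) cube([61, 24, 1099]);
translate([1330, 265, 80]) cube([61, 24, 1099]);
translate([1558, 265, 80]) cube([61, 24, 1099]);
translate([1786, 265, 80]) cube([61, 24, 1099]);
translate([2014, 265, 80]) cube([61, 24, 1099]);
translate([2242, 265, 80]) cube([61, 24, 1099]);


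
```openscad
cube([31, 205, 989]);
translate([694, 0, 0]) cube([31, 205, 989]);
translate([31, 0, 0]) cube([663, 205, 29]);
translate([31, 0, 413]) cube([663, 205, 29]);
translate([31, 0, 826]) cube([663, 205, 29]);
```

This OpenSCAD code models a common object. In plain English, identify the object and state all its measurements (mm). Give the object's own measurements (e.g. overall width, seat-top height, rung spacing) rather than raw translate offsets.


An open bookshelf. Two side panels, each 31 mm thick, 205 mm deep and 989 mm tall, stand 725 mm apart (outside-to-outside). Between them sit 3 shelves, each 29 mm thick and 205 mm deep, spanning the full gap between the sides. The bottom shelf rests on the floor (its underside at z = 0) and the clear gap between one shelf's top and the next shelf's underside is 384 mm.


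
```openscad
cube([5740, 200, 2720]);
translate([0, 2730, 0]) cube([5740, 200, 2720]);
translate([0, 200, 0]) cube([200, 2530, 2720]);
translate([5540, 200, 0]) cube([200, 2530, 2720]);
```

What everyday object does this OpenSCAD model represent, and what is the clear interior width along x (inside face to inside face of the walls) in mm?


A house (or room) frame. The interior width is 5340 mm.

Four 2720 mm walls enclosing a rectangle with no floor or roof — a room or house frame. Outside width is 5740 mm and wall thickness is 200 mm, so the interior width is 5740 − 2 × 200 = 5340 mm.


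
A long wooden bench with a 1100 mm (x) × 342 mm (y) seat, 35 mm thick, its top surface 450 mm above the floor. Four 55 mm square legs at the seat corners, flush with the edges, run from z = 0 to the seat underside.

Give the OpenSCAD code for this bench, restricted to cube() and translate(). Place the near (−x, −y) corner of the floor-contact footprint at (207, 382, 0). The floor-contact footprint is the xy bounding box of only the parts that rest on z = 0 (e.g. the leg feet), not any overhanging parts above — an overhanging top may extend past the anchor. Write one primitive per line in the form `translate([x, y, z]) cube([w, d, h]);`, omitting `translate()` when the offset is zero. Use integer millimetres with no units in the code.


translate([207, 382, 415]) cube([1100, 342, 35]);
translate([207, 382, 0]) cube([55, 55, 415]);
translate([207, 669, 0]) cube([55, 55, 415]);
translate([1252, 382, 0]) cube([55, 55, 415]);
translate([1252, 669, 0]) cube([55, 55, 415]);


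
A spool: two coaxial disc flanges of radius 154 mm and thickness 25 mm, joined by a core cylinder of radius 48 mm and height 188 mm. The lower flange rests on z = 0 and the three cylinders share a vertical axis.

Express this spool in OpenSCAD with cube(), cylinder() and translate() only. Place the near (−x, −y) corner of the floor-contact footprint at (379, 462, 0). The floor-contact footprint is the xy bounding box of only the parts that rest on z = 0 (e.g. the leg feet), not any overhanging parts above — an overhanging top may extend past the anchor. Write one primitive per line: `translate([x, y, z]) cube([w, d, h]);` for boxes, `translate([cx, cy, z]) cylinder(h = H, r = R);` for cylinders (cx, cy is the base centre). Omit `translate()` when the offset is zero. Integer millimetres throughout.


translate([533, 616, 0]) cylinder(h = 25, r = 154);
translate([533, 616, 25]) cylinder(h = 188, r = 48);
translate([533, 616, 213]) cylinder(h = 25, r = 154);


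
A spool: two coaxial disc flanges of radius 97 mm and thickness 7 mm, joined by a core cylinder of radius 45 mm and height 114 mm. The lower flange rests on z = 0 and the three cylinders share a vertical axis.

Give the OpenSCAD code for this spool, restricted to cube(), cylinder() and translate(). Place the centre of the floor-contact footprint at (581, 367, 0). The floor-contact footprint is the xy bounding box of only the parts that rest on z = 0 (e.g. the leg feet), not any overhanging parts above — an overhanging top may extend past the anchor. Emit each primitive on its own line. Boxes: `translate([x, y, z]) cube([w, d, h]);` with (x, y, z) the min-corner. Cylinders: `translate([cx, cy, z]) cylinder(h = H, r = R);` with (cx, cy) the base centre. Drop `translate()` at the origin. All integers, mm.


translate([581, 367, 0]) cylinder(h = 7, r = 97);
translate([581, 367, 7]) cylinder(h = 114, r = 45);
translate([581, 367, 121]) cylinder(h = 7, r = 97);


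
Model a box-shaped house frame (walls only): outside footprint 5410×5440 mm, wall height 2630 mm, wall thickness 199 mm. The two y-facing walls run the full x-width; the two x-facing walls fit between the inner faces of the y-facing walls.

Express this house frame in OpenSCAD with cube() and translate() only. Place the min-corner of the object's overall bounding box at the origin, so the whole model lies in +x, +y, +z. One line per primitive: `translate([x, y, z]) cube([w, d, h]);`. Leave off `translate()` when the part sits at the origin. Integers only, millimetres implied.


cube([5410, 199, 2630]);
translate([0, 5241, 0]) cube([5410, 199, 2630]);
translate([0, 199, 0]) cube([199, 5042, 2630]);
translate([5211, 199, 0]) cube([199, 5042, 2630]);


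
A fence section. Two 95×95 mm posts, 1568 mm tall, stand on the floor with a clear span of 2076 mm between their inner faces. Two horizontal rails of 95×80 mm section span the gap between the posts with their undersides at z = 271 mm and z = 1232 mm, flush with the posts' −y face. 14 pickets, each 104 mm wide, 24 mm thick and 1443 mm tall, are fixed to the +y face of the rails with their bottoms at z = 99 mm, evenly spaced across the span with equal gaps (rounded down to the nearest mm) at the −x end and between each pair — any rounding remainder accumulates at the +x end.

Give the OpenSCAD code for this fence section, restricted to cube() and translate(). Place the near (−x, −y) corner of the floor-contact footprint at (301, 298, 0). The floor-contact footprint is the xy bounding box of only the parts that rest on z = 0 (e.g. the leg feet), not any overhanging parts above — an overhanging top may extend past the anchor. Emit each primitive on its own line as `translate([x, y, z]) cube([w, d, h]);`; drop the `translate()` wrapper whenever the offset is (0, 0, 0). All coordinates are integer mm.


translate([301, 298, 0]) cube([95, 95, 1568]);
translate([2472, 298, 0]) cube([95, 95, 1568]);
translate([396, 298, 271]) cube([2076, 95, 80]);
translate([396, 298, 1232]) cube([2076, 95, 80]);
translate([437, 393, 99]) cube([104, 24, 1443]);
translate([582, 393, 99]) cube([104, 24, 1443]);
translate([727, 393, 99]) cube([104, 24, 1443]);
translate([872, 393, 99]) cube([104, 24, 1443]);
translate([1017, 393, 99]) cube([104, 24, 1443]);
translate([1162, 393, 99]) cube([104, 24, 1443]);
translate([1307, 393, 99]) cube([104, 24, 1443]);
translate([1452, 393, 99]) cube([104, 24, 1443]);
translate([1597, 393, 99]) cube([104, 24, 1443]);
translate([1742, 393, 99]) cube([104, 24, 1443]);
translate([1887, 393, 99]) cube([104, 24, 1443]);
translate([2032, 393, 99]) cube([104, 24, 1443]);
translate([2177, 393, 99]) cube([104, 24, 1443]);
translate([2322, 393, 99]) cube([104, 24, 1443]);


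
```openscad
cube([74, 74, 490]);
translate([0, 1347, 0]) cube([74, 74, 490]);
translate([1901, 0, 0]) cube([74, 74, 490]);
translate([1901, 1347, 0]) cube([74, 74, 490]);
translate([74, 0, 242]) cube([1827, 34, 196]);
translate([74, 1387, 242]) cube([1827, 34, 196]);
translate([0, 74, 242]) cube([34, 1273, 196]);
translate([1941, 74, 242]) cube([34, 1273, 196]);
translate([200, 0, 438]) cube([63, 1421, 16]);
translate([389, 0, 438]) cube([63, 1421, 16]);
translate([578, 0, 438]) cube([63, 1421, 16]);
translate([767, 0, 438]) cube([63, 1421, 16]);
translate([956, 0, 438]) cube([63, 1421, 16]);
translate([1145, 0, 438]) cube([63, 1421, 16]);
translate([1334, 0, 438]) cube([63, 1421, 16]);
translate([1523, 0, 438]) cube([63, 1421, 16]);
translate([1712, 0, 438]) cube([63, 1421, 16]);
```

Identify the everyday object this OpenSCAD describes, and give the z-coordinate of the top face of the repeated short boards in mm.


A bed frame. The slat-top height is 454 mm.

Four posts, four rails, and a row of slats — a bed frame. Slats sit on the rails at z = 242 + 196 = 438; with slat thickness 16, the top is 454 mm.


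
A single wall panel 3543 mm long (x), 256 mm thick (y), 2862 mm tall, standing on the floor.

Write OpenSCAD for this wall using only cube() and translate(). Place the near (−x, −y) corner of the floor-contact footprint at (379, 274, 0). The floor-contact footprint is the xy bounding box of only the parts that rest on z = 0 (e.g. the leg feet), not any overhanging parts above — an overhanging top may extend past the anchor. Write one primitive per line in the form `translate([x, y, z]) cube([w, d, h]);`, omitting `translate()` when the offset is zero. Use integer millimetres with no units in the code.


translate([379, 274, 0]) cube([3543, 256, 2862]);


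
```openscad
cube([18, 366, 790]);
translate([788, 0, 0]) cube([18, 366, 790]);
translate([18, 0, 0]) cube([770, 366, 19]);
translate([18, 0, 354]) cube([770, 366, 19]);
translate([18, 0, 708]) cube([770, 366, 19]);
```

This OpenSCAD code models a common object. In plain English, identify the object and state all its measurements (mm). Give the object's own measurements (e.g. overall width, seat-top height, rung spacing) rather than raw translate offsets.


An open bookshelf. Two side panels, each 18 mm thick, 366 mm deep and 790 mm tall, stand 806 mm apart (outside-to-outside). Between them sit 3 shelves, each 19 mm thick and 366 mm deep, spanning the full gap between the sides. The bottom shelf rests on the floor (its underside at z = 0) and the clear gap between one shelf's top and the next shelf's underside is 335 mm.


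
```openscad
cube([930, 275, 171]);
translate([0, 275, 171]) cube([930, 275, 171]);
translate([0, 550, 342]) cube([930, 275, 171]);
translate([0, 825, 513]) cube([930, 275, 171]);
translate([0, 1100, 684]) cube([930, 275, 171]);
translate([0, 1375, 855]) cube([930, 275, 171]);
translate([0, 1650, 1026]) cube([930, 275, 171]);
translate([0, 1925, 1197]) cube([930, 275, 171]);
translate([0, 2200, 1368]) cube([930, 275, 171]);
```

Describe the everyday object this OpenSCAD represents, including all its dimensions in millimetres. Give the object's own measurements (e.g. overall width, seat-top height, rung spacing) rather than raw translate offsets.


A straight staircase of 9 solid steps. Each step is 930 mm wide (x), 275 mm deep (y, the going) and 171 mm tall (the rise). The first step rests on the floor; each subsequent step sits one going further in +y and one rise higher in +z, directly behind and above the previous step with no overlap.


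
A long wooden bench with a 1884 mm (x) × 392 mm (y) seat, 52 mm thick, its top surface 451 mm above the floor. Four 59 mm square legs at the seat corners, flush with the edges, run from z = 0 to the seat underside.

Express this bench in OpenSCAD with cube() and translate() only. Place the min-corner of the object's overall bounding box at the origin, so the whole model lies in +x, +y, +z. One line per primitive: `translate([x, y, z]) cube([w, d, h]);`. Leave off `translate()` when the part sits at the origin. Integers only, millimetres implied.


translate([0, 0, 399]) cube([1884, 392, 52]);
cube([59, 59, 399]);
translate([0, 333, 0]) cube([59, 59, 399]);
translate([1825, 0, 0]) cube([59, 59, 399]);
translate([1825, 333, 0]) cube([59, 59, 399]);


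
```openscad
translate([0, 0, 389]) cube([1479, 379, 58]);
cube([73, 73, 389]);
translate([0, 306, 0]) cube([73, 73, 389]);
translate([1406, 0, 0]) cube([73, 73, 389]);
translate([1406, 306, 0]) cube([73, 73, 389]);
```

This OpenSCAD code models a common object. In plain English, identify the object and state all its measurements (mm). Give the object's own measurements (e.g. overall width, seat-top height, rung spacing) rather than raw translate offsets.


A long wooden bench with a 1479 mm (x) × 379 mm (y) seat, 58 mm thick, its top surface 447 mm above the floor. Four 73 mm square legs at the seat corners, flush with the edges, run from z = 0 to the seat underside.


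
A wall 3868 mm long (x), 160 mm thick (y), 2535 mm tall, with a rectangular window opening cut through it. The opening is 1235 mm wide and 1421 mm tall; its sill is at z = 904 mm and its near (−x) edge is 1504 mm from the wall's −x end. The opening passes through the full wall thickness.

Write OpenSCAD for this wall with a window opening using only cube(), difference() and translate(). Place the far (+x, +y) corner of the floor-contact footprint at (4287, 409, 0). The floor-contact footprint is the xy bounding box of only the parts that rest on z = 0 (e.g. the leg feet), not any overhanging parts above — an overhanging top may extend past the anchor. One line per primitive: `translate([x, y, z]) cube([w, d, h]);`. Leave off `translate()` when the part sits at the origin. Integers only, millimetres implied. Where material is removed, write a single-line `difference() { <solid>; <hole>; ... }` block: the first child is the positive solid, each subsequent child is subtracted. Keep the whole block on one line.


difference() { translate([419, 249, 0]) cube([3868, 160, 2535]); translate([1923, 249, 904]) cube([1235, 160, 1421]); }


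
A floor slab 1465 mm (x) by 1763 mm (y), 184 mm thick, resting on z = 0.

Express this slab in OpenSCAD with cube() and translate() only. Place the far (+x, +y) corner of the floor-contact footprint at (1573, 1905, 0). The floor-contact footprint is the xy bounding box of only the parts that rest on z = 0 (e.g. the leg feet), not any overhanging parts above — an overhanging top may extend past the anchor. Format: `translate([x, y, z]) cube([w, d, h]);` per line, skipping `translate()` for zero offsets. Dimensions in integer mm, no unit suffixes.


translate([108, 142, 0]) cube([1465, 1763, 184]);


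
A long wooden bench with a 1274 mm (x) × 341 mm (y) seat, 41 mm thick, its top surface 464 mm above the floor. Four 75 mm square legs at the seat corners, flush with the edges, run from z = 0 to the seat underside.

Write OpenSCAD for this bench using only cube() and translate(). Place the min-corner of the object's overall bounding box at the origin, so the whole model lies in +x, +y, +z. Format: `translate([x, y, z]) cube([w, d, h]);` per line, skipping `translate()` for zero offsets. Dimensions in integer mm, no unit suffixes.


// leg_h = 464 − 41 = 423
translate([0, 0, 423]) cube([1274, 341, 41]);
cube([75, 75, 423]);
translate([0, 266, 0]) cube([75, 75, 423]);
translate([1199, 0, 0]) cube([75, 75, 423]);
translate([1199, 266, 0]) cube([75, 75, 423]);


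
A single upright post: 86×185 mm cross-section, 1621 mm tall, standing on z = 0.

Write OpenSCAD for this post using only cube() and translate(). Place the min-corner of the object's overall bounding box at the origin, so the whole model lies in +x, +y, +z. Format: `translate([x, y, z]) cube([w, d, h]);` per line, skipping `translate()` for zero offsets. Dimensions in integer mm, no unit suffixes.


cube([86, 185, 1621]);


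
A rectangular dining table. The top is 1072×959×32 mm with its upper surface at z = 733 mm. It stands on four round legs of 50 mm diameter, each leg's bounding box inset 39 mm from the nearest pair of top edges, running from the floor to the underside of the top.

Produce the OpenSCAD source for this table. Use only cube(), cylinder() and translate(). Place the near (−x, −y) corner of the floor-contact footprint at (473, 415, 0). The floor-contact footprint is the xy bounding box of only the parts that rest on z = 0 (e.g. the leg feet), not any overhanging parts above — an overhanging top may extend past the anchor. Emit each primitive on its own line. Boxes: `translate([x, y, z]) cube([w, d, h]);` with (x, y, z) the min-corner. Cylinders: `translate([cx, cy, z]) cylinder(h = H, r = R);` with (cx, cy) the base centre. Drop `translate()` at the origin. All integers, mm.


translate([434, 376, 701]) cube([1072, 959, 32]);
translate([498, 440, 0]) cylinder(h = 701, r = 25);
translate([1442, 440, 0]) cylinder(h = 701, r = 25);
translate([498, 1271, 0]) cylinder(h = 701, r = 25);
translate([1442, 1271, 0]) cylinder(h = 701, r = 25);


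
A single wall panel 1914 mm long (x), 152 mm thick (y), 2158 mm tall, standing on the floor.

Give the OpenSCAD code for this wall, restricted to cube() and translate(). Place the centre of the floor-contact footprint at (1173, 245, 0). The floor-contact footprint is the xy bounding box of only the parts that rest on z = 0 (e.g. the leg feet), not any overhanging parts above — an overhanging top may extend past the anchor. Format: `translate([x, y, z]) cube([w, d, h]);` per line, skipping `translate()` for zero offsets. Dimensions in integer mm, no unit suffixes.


translate([216, 169, 0]) cube([1914, 152, 2158]);


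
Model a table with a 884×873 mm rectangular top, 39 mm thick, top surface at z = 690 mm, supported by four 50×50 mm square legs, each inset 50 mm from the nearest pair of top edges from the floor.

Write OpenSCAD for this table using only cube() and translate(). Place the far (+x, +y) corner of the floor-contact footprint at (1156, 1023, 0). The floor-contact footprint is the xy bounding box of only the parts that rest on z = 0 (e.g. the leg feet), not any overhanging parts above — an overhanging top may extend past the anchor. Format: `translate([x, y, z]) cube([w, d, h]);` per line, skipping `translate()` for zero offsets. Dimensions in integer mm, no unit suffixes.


translate([322, 200, 651]) cube([884, 873, 39]);
translate([372, 250, 0]) cube([50, 50, 651]);
translate([1106, 250, 0]) cube([50, 50, 651]);
translate([372, 973, 0]) cube([50, 50, 651]);
translate([1106, 973, 0]) cube([50, 50, 651]);


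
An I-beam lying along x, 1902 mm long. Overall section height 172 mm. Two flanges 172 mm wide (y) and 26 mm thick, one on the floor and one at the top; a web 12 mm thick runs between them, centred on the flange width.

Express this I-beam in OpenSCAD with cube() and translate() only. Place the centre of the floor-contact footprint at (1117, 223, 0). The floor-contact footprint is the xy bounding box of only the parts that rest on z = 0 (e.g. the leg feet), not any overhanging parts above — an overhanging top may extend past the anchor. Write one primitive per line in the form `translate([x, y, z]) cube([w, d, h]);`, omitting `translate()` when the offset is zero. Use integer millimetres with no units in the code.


translate([166, 137, 0]) cube([1902, 172, 26]);
translate([166, 217, 26]) cube([1902, 12, 120]);
translate([166, 137, 146]) cube([1902, 172, 26]);


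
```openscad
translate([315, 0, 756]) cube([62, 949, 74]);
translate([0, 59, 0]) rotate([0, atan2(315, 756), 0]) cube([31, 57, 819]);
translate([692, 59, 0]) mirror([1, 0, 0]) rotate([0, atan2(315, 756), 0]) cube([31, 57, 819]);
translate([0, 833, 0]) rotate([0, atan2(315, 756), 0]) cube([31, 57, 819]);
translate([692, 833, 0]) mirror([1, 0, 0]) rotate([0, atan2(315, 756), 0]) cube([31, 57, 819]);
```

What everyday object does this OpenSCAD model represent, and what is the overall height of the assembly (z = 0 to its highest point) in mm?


A sawhorse. The overall height is 830 mm.

A beam across two mirrored pairs of raked legs — a sawhorse. The beam's underside is at z = 756 (matching the legs' vertical rise in atan2(315, 756)) and the beam is 74 mm tall, so its top is at 756 + 74 = 830 mm. The raked legs top out at the beam's underside, so that is the highest point.


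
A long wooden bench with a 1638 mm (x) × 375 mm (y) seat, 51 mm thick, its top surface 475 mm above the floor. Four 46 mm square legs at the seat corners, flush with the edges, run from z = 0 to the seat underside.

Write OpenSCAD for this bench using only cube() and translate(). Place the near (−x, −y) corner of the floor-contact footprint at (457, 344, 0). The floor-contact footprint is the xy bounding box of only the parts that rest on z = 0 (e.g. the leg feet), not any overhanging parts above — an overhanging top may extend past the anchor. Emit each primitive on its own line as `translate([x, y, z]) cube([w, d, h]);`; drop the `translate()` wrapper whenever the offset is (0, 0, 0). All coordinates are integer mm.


translate([457, 344, 424]) cube([1638, 375, 51]);
translate([457, 344, 0]) cube([46, 46, 424]);
translate([457, 673, 0]) cube([46, 46, 424]);
translate([2049, 344, 0]) cube([46, 46, 424]);
translate([2049, 673, 0]) cube([46, 46, 424]);


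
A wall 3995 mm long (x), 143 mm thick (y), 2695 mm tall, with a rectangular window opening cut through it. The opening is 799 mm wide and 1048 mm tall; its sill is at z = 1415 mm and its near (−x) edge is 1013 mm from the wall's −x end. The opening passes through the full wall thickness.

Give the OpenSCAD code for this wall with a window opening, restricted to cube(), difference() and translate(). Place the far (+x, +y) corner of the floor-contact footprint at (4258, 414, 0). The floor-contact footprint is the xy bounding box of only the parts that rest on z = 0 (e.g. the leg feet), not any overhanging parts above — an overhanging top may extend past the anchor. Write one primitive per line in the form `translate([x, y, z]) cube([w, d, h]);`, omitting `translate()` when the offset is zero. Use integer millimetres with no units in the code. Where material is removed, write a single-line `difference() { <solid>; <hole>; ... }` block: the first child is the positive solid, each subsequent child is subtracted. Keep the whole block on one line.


difference() { translate([263, 271, 0]) cube([3995, 143, 2695]); translate([1276, 271, 1415]) cube([799, 143, 1048]); }


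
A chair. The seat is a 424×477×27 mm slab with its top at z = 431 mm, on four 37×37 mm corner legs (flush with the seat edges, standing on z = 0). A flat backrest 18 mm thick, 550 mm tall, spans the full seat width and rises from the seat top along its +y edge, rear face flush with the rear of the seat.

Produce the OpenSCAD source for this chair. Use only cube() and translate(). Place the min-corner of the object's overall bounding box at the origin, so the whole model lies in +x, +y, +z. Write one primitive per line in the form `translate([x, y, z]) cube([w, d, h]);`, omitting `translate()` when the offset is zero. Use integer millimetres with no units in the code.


translate([0, 0, 404]) cube([424, 477, 27]);
cube([37, 37, 404]);
translate([387, 0, 0]) cube([37, 37, 404]);
translate([0, 440, 0]) cube([37, 37, 404]);
translate([387, 440, 0]) cube([37, 37, 404]);
translate([0, 459, 431]) cube([424, 18, 550]);


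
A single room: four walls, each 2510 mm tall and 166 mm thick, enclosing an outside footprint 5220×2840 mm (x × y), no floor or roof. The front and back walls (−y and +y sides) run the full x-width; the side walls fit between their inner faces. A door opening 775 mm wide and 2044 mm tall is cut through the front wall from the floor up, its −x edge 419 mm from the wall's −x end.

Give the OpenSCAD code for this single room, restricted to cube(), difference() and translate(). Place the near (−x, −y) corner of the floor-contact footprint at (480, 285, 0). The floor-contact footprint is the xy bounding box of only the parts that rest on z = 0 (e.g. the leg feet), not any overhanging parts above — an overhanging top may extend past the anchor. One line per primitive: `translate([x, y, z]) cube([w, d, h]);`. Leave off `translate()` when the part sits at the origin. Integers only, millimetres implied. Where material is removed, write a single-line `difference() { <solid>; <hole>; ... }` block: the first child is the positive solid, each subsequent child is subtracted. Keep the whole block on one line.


difference() { translate([480, 285, 0]) cube([5220, 166, 2510]); translate([899, 285, 0]) cube([775, 166, 2044]); }
translate([480, 2959, 0]) cube([5220, 166, 2510]);
translate([480, 451, 0]) cube([166, 2508, 2510]);
translate([5534, 451, 0]) cube([166, 2508, 2510]);
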